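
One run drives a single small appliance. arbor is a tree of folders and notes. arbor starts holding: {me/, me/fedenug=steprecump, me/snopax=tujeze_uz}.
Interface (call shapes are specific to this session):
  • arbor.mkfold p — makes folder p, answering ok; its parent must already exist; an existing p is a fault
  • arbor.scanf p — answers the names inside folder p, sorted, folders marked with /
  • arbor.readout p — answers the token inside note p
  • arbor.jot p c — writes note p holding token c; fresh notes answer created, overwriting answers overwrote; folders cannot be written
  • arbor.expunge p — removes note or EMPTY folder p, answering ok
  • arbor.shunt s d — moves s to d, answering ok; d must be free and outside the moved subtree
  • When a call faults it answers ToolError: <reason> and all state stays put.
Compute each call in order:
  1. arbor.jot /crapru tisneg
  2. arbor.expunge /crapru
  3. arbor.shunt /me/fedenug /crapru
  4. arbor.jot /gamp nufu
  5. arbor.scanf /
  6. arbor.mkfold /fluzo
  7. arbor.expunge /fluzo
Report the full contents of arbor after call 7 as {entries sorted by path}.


[in] arbor.jot p='/crapru' c='tisneg'
= created
[in] arbor.expunge p='/crapru'
= ok
[in] arbor.shunt s='/me/fedenug' d='/crapru'
= ok
[in] arbor.jot p='/gamp' c='nufu'
= created
[in] arbor.scanf p='/'
= [crapru, gamp, me/]
[in] arbor.mkfold p='/fluzo'
= ok
[in] arbor.expunge p='/fluzo'
= ok

Answer: {crapru=steprecump, gamp=nufu, me/, me/snopax=tujeze_uz}


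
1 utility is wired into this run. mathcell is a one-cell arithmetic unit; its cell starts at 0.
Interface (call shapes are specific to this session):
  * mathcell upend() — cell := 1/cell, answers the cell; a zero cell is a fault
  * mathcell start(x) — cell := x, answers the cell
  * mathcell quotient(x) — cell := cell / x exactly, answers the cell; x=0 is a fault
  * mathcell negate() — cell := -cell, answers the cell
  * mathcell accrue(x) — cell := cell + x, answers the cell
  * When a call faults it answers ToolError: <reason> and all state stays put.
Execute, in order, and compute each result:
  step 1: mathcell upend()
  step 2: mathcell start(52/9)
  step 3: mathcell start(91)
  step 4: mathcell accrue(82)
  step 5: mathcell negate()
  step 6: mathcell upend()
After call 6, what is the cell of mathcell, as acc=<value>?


>> mathcell upend()
<< ToolError: reciprocal of zero
>> mathcell start(52/9)
<< 52/9
>> mathcell start(91)
<< 91
>> mathcell accrue(82)
<< 173
>> mathcell negate()
<< -173
>> mathcell upend()
<< -1/173

Answer: acc=-1/173


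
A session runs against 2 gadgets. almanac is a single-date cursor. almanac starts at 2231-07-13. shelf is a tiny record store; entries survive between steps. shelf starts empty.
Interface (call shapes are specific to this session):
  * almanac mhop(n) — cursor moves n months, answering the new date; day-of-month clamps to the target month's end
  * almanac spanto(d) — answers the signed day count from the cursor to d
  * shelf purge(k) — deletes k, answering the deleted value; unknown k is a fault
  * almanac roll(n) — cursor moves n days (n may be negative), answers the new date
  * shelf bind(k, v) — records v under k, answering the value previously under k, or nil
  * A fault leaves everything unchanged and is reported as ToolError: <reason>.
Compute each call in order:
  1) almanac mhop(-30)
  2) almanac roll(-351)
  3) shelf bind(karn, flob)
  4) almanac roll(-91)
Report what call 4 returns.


Answer: 2227-10-29

Derivation:
==> almanac mhop(-30)
<== 2229-01-13
==> almanac roll(-351)
<== 2228-01-28
==> shelf bind(karn, flob)
<== nil
==> almanac roll(-91)
<== 2227-10-29


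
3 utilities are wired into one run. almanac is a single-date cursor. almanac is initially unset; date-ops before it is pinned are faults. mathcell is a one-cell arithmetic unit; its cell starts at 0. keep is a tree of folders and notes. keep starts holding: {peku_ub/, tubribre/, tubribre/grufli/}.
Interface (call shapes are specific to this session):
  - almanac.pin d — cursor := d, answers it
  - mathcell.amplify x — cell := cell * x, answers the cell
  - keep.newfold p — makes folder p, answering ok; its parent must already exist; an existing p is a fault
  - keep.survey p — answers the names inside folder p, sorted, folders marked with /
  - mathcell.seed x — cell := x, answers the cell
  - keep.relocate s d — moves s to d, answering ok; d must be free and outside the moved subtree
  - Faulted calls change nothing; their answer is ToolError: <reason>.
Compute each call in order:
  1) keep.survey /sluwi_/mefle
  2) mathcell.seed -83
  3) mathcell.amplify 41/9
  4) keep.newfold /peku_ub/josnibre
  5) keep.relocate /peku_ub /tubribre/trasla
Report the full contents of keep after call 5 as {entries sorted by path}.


I use keep.survey passing p: /sluwi_/mefle, and get ToolError: not found.
Now I run mathcell.seed passing x: -83, and get -83.
Using mathcell.amplify passing x: 41/9, and observe -3403/9.
Now I run keep.newfold passing p: /peku_ub/josnibre, → ok.
I use keep.relocate passing s: /peku_ub, d: /tubribre/trasla, and get ok.

Answer: {tubribre/, tubribre/grufli/, tubribre/trasla/, tubribre/trasla/josnibre/}


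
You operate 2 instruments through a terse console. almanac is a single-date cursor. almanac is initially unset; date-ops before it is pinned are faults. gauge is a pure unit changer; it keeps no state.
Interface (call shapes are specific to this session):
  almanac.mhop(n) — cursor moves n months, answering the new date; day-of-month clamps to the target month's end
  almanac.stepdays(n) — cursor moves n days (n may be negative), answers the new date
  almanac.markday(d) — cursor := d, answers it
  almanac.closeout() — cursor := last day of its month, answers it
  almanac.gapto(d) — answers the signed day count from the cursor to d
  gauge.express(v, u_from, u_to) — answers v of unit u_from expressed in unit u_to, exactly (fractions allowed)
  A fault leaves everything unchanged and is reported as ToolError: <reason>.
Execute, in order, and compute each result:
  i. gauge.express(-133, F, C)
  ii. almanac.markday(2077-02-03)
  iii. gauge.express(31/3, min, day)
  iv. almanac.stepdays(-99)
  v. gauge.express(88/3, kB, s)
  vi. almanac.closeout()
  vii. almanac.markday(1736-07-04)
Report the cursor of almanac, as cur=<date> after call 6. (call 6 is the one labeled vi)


~$ gauge.express -133 F C
  -275/3
~$ almanac.markday 2077-02-03
  2077-02-03
~$ gauge.express 31/3 min day
  31/4320
~$ almanac.stepdays -99
  2076-10-27
~$ gauge.express 88/3 kB s
  ToolError: incompatible units
~$ almanac.closeout
  2076-10-31
~$ almanac.markday 1736-07-04
  1736-07-04

Answer: cur=2076-10-31


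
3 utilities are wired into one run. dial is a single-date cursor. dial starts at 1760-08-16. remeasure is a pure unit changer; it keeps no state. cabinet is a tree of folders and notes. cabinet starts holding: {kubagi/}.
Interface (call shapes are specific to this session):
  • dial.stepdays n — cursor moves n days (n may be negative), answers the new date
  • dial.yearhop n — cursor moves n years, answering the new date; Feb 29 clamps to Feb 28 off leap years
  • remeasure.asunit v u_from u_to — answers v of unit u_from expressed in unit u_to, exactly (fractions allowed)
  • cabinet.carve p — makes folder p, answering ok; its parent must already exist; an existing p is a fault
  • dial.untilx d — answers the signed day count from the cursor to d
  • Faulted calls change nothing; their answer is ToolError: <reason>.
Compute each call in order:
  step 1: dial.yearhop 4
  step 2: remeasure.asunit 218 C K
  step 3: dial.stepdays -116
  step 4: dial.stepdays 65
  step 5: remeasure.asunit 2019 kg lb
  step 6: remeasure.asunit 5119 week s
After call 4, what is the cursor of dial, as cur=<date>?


Calling dial.yearhop using n→4, — result: 1764-08-16.
Then remeasure.asunit using v→218, u_from→C, u_to→K, → 9823/20.
I invoke dial.stepdays using n→-116, and see 1764-04-22.
Invoking dial.stepdays using n→65, giving 1764-06-26.
I call remeasure.asunit using v→2019, u_from→kg, u_to→lb: 201900000000/45359237.
Next I call remeasure.asunit using v→5119, u_from→week, u_to→s, which returns 3095971200.

Answer: cur=1764-06-26


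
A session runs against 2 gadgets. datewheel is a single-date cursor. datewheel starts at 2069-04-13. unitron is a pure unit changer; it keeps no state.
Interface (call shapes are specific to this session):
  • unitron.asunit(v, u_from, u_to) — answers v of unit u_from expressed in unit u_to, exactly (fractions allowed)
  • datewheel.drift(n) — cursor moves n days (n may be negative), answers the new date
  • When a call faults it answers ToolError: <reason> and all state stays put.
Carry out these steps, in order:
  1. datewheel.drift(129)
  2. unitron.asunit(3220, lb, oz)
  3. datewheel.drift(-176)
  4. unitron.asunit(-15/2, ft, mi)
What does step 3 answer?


Answer: 2069-02-25

Derivation:
-> drift(n='129')
<- 2069-08-20
-> asunit(v='3220', u_from='lb', u_to='oz')
<- 51520
-> drift(n='-176')
<- 2069-02-25
-> asunit(v='-15/2', u_from='ft', u_to='mi')
<- -1/704


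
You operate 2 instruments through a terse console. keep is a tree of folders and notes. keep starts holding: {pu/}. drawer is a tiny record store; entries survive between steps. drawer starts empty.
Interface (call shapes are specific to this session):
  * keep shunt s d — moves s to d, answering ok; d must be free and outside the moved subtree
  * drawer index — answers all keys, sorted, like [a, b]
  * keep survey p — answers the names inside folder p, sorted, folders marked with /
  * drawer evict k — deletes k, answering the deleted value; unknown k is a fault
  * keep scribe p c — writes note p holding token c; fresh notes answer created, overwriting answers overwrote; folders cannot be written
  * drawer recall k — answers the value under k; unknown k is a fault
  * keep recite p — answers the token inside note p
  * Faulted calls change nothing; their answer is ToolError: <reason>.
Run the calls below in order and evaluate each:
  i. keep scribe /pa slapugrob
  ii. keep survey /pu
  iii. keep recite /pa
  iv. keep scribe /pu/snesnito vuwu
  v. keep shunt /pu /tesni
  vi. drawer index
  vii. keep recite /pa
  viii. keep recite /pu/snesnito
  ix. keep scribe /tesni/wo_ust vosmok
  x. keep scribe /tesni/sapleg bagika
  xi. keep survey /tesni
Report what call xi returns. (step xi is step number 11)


Do: keep scribe[p=/pa; c=slapugrob]
See: created
Do: keep survey[p=/pu]
See: []
Do: keep recite[p=/pa]
See: slapugrob
Do: keep scribe[p=/pu/snesnito; c=vuwu]
See: created
Do: keep shunt[s=/pu; d=/tesni]
See: ok
Do: drawer index[]
See: []
Do: keep recite[p=/pa]
See: slapugrob
Do: keep recite[p=/pu/snesnito]
See: ToolError: not found
Do: keep scribe[p=/tesni/wo_ust; c=vosmok]
See: created
Do: keep scribe[p=/tesni/sapleg; c=bagika]
See: created
Do: keep survey[p=/tesni]
See: [sapleg, snesnito, wo_ust]

Answer: [sapleg, snesnito, wo_ust]


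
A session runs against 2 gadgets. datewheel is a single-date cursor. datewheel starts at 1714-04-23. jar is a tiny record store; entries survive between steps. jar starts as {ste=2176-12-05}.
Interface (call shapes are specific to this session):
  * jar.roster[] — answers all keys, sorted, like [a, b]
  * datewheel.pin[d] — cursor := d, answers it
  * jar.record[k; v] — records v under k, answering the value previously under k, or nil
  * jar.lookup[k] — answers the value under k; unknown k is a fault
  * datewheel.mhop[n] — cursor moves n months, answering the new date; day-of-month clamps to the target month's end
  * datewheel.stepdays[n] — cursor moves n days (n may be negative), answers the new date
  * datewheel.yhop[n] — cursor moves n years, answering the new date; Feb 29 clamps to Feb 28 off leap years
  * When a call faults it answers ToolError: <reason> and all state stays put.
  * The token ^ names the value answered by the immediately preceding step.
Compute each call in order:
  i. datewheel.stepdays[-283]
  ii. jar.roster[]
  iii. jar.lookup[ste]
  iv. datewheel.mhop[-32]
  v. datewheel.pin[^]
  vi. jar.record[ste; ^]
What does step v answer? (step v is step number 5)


Answer: 1710-11-14

Derivation:
I try stepdays on n: -283, → 1713-07-14.
Next I call roster(), and see [ste].
Next I call lookup on k: ste, and see 2176-12-05.
Then mhop on n: -32, which returns 1710-11-14.
Next I call pin on d: ^, — result: 1710-11-14.
I use record on k: ste, v: ^: 2176-12-05.


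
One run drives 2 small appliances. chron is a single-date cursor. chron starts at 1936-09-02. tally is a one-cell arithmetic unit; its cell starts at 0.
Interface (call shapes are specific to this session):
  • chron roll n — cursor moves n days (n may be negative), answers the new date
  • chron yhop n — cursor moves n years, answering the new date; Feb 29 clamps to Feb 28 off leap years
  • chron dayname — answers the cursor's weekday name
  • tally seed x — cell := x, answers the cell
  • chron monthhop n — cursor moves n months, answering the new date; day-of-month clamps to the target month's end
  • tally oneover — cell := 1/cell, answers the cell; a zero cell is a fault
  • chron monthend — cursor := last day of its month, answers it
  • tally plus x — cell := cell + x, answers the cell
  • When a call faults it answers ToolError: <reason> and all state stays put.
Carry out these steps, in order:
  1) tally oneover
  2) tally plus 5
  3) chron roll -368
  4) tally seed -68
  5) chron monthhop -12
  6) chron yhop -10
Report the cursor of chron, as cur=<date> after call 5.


% tally oneover
[out] ToolError: reciprocal of zero
% tally plus x=5
[out] 5
% chron roll n=-368
[out] 1935-08-31
% tally seed x=-68
[out] -68
% chron monthhop n=-12
[out] 1934-08-31
% chron yhop n=-10
[out] 1924-08-31

Answer: cur=1934-08-31


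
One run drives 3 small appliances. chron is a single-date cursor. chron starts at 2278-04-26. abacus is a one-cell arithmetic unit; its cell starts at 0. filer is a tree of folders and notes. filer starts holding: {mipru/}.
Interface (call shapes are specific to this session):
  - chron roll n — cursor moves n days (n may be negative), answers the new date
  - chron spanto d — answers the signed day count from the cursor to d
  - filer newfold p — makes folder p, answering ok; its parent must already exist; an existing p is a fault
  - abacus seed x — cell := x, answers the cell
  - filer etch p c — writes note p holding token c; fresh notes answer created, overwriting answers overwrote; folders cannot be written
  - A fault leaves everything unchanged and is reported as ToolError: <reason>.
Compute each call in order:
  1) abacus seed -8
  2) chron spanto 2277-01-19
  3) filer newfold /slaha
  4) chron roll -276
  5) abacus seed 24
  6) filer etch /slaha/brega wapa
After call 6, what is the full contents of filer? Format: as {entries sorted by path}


Answer: {mipru/, slaha/, slaha/brega=wapa}

Derivation:
;; abacus seed(-8) : -8
;; chron spanto(2277-01-19) : -462
;; filer newfold(/slaha) : ok
;; chron roll(-276) : 2277-07-24
;; abacus seed(24) : 24
;; filer etch(/slaha/brega, wapa) : created


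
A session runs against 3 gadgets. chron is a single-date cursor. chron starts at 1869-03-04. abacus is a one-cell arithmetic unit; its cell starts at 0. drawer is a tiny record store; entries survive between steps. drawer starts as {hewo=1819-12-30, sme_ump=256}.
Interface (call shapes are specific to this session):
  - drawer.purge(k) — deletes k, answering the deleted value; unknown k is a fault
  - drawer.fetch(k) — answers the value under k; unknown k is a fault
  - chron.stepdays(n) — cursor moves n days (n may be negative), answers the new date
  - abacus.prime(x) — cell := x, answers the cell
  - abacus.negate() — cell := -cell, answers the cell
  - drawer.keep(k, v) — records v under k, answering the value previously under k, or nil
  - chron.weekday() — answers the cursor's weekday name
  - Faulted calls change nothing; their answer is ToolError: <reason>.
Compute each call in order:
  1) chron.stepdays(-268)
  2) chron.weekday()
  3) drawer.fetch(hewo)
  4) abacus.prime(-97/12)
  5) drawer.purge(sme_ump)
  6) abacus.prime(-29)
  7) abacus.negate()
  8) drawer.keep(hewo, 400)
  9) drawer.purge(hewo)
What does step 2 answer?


Answer: Tuesday

Derivation:
! stepdays(n→-268) -> 1868-06-09
! weekday() -> Tuesday
! fetch(k→hewo) -> 1819-12-30
! prime(x→-97/12) -> -97/12
! purge(k→sme_ump) -> 256
! prime(x→-29) -> -29
! negate() -> 29
! keep(k→hewo, v→400) -> 1819-12-30
! purge(k→hewo) -> 400


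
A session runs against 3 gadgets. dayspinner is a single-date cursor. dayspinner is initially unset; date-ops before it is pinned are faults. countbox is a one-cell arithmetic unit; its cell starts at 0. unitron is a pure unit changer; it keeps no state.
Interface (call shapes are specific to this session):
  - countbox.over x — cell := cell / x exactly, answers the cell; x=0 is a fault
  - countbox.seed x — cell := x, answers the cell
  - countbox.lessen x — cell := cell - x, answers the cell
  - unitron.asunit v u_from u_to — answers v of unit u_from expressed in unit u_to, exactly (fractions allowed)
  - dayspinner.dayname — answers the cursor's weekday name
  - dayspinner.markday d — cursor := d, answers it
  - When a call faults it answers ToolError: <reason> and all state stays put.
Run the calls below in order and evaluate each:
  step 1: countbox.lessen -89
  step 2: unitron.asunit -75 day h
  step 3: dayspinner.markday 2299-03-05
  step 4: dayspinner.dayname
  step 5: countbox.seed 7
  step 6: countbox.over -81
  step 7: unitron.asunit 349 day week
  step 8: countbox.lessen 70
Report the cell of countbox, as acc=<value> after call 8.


→ lessen(x→-89)
← 89
→ asunit(v→-75, u_from→day, u_to→h)
← -1800
→ markday(d→2299-03-05)
← 2299-03-05
→ dayname()
← Sunday
→ seed(x→7)
← 7
→ over(x→-81)
← -7/81
→ asunit(v→349, u_from→day, u_to→week)
← 349/7
→ lessen(x→70)
← -5677/81

Answer: acc=-5677/81


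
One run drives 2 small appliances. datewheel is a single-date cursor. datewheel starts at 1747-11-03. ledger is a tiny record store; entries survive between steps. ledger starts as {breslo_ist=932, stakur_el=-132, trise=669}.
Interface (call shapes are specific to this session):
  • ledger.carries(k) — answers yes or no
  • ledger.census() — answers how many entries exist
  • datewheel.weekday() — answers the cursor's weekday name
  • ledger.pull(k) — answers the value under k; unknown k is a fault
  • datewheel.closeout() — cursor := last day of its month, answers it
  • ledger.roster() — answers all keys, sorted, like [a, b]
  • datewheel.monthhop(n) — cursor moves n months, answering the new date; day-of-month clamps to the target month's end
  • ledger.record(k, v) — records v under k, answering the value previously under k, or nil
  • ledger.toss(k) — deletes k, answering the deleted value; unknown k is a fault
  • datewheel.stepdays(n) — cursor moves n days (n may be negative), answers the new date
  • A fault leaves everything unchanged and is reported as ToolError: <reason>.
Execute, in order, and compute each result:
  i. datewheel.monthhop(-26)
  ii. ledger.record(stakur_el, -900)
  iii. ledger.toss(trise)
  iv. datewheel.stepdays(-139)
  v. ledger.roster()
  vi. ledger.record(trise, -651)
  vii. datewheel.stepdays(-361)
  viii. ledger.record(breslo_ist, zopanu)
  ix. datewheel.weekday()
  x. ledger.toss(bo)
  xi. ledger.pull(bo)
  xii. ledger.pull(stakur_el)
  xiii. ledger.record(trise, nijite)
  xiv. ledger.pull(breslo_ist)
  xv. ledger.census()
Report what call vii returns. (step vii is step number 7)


>>> datewheel.monthhop n: -26
  1745-09-03
>>> ledger.record k: stakur_el v: -900
  -132
>>> ledger.toss k: trise
  669
>>> datewheel.stepdays n: -139
  1745-04-17
>>> ledger.roster
  [breslo_ist, stakur_el]
>>> ledger.record k: trise v: -651
  nil
>>> datewheel.stepdays n: -361
  1744-04-21
>>> ledger.record k: breslo_ist v: zopanu
  932
>>> datewheel.weekday
  Tuesday
>>> ledger.toss k: bo
  ToolError: no such key bo
>>> ledger.pull k: bo
  ToolError: no such key bo
>>> ledger.pull k: stakur_el
  -900
>>> ledger.record k: trise v: nijite
  -651
>>> ledger.pull k: breslo_ist
  zopanu
>>> ledger.census
  3

Answer: 1744-04-21


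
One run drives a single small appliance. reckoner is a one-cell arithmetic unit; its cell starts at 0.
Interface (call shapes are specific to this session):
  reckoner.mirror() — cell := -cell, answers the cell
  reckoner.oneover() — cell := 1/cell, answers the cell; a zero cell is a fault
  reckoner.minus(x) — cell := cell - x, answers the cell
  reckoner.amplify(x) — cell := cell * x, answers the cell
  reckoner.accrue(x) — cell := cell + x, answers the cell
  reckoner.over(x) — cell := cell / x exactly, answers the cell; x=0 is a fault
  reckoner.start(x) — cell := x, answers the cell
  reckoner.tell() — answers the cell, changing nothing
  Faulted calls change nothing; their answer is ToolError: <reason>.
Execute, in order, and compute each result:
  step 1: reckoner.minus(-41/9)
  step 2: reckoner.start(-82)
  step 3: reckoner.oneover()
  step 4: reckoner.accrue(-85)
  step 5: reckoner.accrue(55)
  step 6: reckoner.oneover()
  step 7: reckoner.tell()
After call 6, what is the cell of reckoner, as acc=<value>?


Answer: acc=-82/2461

Derivation:
! reckoner.minus(-41/9) : 41/9
! reckoner.start(-82) : -82
! reckoner.oneover() : -1/82
! reckoner.accrue(-85) : -6971/82
! reckoner.accrue(55) : -2461/82
! reckoner.oneover() : -82/2461
! reckoner.tell() : -82/2461


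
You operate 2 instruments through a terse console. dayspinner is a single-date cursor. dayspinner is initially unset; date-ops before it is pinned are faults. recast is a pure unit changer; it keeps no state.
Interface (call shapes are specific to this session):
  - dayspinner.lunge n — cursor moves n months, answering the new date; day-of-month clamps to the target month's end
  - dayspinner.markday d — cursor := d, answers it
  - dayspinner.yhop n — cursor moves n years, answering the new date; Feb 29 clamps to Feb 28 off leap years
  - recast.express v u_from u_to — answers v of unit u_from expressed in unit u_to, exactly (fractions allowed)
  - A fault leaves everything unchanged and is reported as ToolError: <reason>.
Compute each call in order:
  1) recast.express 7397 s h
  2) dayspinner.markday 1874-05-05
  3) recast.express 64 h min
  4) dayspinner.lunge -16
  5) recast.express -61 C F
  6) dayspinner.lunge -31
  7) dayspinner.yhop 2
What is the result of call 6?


·→ recast.express(v='7397', u_from='s', u_to='h')
·← 7397/3600
·→ dayspinner.markday(d='1874-05-05')
·← 1874-05-05
·→ recast.express(v='64', u_from='h', u_to='min')
·← 3840
·→ dayspinner.lunge(n='-16')
·← 1873-01-05
·→ recast.express(v='-61', u_from='C', u_to='F')
·← -389/5
·→ dayspinner.lunge(n='-31')
·← 1870-06-05
·→ dayspinner.yhop(n='2')
·← 1872-06-05

Answer: 1870-06-05


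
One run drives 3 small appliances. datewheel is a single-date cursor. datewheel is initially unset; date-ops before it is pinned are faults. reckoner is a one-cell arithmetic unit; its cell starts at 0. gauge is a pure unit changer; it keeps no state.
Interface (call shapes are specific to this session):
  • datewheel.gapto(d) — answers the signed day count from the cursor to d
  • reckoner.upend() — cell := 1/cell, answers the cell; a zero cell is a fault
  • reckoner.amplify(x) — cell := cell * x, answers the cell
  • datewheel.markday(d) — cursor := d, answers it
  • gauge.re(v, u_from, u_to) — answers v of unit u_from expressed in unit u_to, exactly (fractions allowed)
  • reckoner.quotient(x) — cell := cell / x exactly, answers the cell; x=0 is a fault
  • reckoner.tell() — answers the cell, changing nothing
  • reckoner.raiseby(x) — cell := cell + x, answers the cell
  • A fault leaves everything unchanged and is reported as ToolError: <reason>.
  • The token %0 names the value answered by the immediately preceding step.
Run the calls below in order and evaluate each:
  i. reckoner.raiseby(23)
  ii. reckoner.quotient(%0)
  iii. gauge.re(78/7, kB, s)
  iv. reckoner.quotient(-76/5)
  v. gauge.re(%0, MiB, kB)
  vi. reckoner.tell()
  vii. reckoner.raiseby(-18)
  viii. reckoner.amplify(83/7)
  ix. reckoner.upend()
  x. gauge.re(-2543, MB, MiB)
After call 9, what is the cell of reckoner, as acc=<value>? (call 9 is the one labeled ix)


Answer: acc=-532/113959

Derivation:
[in] reckoner.raiseby x→23
[out] 23
[in] reckoner.quotient x→%0
[out] 1
[in] gauge.re v→78/7 u_from→kB u_to→s
[out] ToolError: incompatible units
[in] reckoner.quotient x→-76/5
[out] -5/76
[in] gauge.re v→%0 u_from→MiB u_to→kB
[out] -32768/475
[in] reckoner.tell
[out] -5/76
[in] reckoner.raiseby x→-18
[out] -1373/76
[in] reckoner.amplify x→83/7
[out] -113959/532
[in] reckoner.upend
[out] -532/113959
[in] gauge.re v→-2543 u_from→MB u_to→MiB
[out] -39734375/16384


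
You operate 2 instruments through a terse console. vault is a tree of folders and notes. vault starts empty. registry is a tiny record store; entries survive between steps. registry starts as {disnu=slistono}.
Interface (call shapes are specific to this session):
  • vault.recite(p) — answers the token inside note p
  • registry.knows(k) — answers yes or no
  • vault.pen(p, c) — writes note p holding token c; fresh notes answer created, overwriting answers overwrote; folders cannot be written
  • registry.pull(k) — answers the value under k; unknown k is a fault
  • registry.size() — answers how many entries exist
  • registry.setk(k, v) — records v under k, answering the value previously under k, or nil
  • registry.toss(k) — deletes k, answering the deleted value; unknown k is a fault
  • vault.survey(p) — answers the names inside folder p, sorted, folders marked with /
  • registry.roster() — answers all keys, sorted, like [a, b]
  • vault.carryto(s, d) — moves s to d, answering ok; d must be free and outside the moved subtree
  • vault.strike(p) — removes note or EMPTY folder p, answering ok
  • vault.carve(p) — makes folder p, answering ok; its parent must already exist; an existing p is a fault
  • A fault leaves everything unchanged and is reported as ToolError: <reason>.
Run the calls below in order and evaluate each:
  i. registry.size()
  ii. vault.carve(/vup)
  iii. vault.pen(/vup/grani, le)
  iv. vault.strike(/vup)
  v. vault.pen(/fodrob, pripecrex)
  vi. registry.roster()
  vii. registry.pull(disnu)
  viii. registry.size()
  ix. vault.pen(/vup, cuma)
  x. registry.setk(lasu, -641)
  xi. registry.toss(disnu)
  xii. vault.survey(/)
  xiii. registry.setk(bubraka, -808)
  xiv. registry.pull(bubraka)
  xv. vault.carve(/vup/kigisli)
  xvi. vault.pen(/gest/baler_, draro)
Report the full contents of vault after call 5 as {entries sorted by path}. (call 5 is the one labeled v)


// registry.size() : 1
// vault.carve(p=/vup) : ok
// vault.pen(p=/vup/grani, c=le) : created
// vault.strike(p=/vup) : ToolError: not empty
// vault.pen(p=/fodrob, c=pripecrex) : created
// registry.roster() : [disnu]
// registry.pull(k=disnu) : slistono
// registry.size() : 1
// vault.pen(p=/vup, c=cuma) : ToolError: is a directory
// registry.setk(k=lasu, v=-641) : nil
// registry.toss(k=disnu) : slistono
// vault.survey(p=/) : [fodrob, vup/]
// registry.setk(k=bubraka, v=-808) : nil
// registry.pull(k=bubraka) : -808
// vault.carve(p=/vup/kigisli) : ok
// vault.pen(p=/gest/baler_, c=draro) : ToolError: no parent

Answer: {fodrob=pripecrex, vup/, vup/grani=le}


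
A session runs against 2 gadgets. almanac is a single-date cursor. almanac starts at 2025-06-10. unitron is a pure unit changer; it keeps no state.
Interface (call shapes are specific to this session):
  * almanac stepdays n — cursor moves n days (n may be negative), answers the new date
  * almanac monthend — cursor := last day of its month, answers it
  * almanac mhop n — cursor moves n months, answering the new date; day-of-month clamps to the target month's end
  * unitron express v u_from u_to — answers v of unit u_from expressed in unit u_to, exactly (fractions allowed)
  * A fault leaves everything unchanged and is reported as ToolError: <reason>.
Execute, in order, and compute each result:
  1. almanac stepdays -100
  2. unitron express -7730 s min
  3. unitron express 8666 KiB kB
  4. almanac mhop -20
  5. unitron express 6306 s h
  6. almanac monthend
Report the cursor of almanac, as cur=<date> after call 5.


Answer: cur=2023-07-02

Derivation:
-- almanac stepdays(n='-100') ~> 2025-03-02
-- unitron express(v='-7730', u_from='s', u_to='min') ~> -773/6
-- unitron express(v='8666', u_from='KiB', u_to='kB') ~> 1109248/125
-- almanac mhop(n='-20') ~> 2023-07-02
-- unitron express(v='6306', u_from='s', u_to='h') ~> 1051/600
-- almanac monthend() ~> 2023-07-31


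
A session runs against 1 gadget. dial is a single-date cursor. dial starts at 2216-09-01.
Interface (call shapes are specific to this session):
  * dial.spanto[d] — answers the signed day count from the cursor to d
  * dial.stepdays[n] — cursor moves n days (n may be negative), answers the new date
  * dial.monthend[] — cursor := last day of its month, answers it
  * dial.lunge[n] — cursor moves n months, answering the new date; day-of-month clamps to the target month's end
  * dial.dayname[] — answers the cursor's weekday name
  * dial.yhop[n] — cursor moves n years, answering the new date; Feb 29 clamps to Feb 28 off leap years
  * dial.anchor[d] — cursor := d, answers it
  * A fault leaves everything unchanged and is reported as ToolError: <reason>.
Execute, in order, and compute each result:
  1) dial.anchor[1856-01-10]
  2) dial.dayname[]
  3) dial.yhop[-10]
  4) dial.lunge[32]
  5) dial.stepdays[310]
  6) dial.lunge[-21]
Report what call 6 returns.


> anchor d: 1856-01-10
:: 1856-01-10
> dayname
:: Thursday
> yhop n: -10
:: 1846-01-10
> lunge n: 32
:: 1848-09-10
> stepdays n: 310
:: 1849-07-17
> lunge n: -21
:: 1847-10-17

Answer: 1847-10-17


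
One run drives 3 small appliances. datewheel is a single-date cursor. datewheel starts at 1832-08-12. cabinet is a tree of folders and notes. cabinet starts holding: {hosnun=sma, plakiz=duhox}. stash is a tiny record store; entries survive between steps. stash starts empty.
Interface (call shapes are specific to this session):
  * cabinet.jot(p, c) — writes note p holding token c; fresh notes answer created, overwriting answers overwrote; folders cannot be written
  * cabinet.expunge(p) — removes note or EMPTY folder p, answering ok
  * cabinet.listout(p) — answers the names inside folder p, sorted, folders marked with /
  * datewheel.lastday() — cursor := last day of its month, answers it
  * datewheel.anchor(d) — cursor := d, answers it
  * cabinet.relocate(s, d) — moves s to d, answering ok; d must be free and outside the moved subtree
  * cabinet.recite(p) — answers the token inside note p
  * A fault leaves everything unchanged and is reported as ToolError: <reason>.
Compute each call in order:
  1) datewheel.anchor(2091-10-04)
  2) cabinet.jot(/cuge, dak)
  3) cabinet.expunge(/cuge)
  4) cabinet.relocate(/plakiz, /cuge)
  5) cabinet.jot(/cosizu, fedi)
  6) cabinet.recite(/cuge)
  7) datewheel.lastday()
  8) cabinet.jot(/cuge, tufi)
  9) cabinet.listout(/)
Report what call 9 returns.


% 1. datewheel.anchor(d: 2091-10-04) == 2091-10-04
% 2. cabinet.jot(p: /cuge, c: dak) == created
% 3. cabinet.expunge(p: /cuge) == ok
% 4. cabinet.relocate(s: /plakiz, d: /cuge) == ok
% 5. cabinet.jot(p: /cosizu, c: fedi) == created
% 6. cabinet.recite(p: /cuge) == duhox
% 7. datewheel.lastday() == 2091-10-31
% 8. cabinet.jot(p: /cuge, c: tufi) == overwrote
% 9. cabinet.listout(p: /) == [cosizu, cuge, hosnun]

Answer: [cosizu, cuge, hosnun]


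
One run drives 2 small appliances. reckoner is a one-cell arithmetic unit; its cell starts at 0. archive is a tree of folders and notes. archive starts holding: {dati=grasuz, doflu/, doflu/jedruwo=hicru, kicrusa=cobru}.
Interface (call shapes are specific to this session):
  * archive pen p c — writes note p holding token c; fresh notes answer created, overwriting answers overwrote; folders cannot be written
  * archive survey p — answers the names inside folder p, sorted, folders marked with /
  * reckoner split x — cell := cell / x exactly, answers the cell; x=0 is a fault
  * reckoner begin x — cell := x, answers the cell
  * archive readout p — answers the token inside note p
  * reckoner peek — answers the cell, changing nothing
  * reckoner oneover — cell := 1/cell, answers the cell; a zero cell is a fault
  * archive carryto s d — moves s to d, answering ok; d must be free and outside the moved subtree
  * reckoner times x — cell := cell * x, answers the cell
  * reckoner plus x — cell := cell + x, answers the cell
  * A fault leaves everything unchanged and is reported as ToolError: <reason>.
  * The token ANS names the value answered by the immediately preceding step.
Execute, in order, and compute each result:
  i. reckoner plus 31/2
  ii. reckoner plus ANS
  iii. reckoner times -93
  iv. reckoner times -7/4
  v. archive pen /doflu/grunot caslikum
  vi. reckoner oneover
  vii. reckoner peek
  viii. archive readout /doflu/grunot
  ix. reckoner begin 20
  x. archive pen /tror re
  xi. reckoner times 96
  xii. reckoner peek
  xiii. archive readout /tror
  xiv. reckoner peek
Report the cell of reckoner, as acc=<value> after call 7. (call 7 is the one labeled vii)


Then reckoner plus(x=31/2): 31/2.
I invoke reckoner plus(x=ANS), yielding 31.
I call reckoner times(x=-93), — result: -2883.
Now I run reckoner times(x=-7/4), which returns 20181/4.
Next I call archive pen(p=/doflu/grunot, c=caslikum), and get created.
Now I run reckoner oneover, → 4/20181.
I call reckoner peek(), yielding 4/20181.
I run archive readout(p=/doflu/grunot), and observe caslikum.
Next I call reckoner begin(x=20), and see 20.
Invoking archive pen(p=/tror, c=re): created.
Next I call reckoner times(x=96), yielding 1920.
I use reckoner peek(), yielding 1920.
I run archive readout(p=/tror), → re.
Calling reckoner peek(), which returns 1920.

Answer: acc=4/20181


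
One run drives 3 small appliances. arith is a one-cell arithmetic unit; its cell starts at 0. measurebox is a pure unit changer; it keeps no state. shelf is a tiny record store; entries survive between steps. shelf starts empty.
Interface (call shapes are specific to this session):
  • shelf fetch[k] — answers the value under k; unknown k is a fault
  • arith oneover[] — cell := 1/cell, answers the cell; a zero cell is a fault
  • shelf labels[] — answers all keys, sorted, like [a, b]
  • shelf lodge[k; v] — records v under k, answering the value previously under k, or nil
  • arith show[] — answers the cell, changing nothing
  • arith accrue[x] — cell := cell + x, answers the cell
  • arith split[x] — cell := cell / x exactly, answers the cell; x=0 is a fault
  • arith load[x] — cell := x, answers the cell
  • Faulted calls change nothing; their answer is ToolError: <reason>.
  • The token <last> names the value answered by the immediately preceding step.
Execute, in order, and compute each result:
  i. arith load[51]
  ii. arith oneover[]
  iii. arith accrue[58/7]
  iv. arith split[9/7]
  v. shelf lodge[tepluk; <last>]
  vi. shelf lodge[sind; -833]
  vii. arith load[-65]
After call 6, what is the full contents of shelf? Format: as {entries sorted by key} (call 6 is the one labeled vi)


Answer: {sind=-833, tepluk=2965/459}

Derivation:
I call arith load(x='51'), — result: 51.
I call arith oneover(), and see 1/51.
Using arith accrue(x='58/7'), and observe 2965/357.
I call arith split(x='9/7'), yielding 2965/459.
I run shelf lodge(k='tepluk', v='<last>'), and observe nil.
I run shelf lodge(k='sind', v='-833'), → nil.
Using arith load(x='-65'), yielding -65.


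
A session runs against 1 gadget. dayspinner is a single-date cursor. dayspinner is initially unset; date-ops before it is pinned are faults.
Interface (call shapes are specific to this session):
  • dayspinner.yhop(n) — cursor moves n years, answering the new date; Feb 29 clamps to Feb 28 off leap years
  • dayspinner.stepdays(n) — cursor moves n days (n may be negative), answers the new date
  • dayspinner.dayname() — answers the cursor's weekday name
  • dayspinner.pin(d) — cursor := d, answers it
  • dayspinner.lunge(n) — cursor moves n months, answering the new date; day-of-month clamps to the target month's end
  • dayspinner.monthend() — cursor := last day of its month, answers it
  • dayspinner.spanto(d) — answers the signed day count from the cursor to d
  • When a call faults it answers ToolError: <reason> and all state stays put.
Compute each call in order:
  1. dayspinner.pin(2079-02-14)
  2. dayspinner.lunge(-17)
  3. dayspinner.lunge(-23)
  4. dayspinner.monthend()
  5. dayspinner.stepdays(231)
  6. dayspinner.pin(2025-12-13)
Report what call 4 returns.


Answer: 2075-10-31

Derivation:
[in] dayspinner.pin d='2079-02-14'
:: 2079-02-14
[in] dayspinner.lunge n='-17'
:: 2077-09-14
[in] dayspinner.lunge n='-23'
:: 2075-10-14
[in] dayspinner.monthend
:: 2075-10-31
[in] dayspinner.stepdays n='231'
:: 2076-06-18
[in] dayspinner.pin d='2025-12-13'
:: 2025-12-13


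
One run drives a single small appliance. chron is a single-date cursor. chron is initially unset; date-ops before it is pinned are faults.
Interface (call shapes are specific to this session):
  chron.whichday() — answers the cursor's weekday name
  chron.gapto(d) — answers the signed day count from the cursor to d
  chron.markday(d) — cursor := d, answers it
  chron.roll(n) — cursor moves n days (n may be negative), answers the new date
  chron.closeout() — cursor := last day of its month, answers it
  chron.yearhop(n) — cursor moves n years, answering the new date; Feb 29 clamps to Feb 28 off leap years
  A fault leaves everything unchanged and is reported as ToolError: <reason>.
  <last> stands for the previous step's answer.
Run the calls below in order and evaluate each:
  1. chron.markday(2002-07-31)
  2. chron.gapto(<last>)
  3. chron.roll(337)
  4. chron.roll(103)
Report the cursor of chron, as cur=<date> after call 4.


Answer: cur=2003-10-14

Derivation:
% chron.markday d: 2002-07-31
  2002-07-31
% chron.gapto d: <last>
  0
% chron.roll n: 337
  2003-07-03
% chron.roll n: 103
  2003-10-14


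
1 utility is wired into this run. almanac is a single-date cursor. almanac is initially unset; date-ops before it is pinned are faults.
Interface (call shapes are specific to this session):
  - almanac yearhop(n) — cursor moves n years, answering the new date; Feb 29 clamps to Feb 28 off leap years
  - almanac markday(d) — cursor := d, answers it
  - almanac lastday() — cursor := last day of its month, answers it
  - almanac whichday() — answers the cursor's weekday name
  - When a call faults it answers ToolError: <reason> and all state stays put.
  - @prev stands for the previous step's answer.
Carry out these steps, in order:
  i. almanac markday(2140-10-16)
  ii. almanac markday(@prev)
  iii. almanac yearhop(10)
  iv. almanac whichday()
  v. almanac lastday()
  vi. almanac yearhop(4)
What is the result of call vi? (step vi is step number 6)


Step: almanac markday[d: 2140-10-16]
Result: 2140-10-16
Step: almanac markday[d: @prev]
Result: 2140-10-16
Step: almanac yearhop[n: 10]
Result: 2150-10-16
Step: almanac whichday[]
Result: Friday
Step: almanac lastday[]
Result: 2150-10-31
Step: almanac yearhop[n: 4]
Result: 2154-10-31

Answer: 2154-10-31


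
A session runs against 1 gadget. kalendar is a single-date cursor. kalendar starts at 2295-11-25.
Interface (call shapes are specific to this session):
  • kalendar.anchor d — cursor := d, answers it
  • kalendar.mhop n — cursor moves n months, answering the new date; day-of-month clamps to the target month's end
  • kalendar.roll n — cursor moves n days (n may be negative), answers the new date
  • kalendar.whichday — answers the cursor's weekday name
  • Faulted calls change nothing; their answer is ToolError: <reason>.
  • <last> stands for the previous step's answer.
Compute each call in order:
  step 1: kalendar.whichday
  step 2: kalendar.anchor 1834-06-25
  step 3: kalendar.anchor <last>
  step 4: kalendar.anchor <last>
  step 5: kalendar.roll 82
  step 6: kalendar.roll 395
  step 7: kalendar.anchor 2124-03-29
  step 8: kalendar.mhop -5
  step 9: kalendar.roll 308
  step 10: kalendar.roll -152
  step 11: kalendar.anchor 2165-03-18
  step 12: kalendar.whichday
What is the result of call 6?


Answer: 1835-10-15

Derivation:
Step: kalendar.whichday[]
Result: Monday
Step: kalendar.anchor[d='1834-06-25']
Result: 1834-06-25
Step: kalendar.anchor[d='<last>']
Result: 1834-06-25
Step: kalendar.anchor[d='<last>']
Result: 1834-06-25
Step: kalendar.roll[n='82']
Result: 1834-09-15
Step: kalendar.roll[n='395']
Result: 1835-10-15
Step: kalendar.anchor[d='2124-03-29']
Result: 2124-03-29
Step: kalendar.mhop[n='-5']
Result: 2123-10-29
Step: kalendar.roll[n='308']
Result: 2124-09-01
Step: kalendar.roll[n='-152']
Result: 2124-04-02
Step: kalendar.anchor[d='2165-03-18']
Result: 2165-03-18
Step: kalendar.whichday[]
Result: Monday
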